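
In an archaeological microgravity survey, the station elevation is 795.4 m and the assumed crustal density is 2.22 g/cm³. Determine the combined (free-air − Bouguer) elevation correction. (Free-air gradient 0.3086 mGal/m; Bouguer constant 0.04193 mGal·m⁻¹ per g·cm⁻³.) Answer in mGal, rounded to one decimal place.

171.4

Combined gradient = 0.3086 − 0.04193 × 2.22 = 0.2155154 mGal/m
Combined elevation correction = 0.2155154 × 795.4 = 171.4 mGal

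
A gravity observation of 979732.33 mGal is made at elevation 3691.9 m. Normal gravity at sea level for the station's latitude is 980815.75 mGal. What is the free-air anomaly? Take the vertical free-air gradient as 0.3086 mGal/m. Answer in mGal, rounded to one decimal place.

Free-air correction = 0.3086 × 3691.9 = 1139.32 mGal
Free-air anomaly = 979732.33 − 980815.75 + (1139.32) = 55.90 mGal

55.9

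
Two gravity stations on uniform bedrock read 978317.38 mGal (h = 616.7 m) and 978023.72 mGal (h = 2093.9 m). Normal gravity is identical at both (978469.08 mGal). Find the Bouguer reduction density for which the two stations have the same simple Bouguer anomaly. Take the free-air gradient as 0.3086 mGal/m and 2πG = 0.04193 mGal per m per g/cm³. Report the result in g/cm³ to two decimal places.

Δg_obs = 978023.72 − 978317.38 = -293.66 mGal over Δh = 2093.9 − 616.7 = 1477.2 m
Equal Bouguer anomalies ⇒ Δg_obs + (0.3086 − 0.04193ρ)·Δh = 0
0.3086 − 0.04193ρ = −Δg_obs/Δh = 0.19880
ρ = (0.3086 − 0.19880) / 0.04193 = 2.62 g/cm³

2.62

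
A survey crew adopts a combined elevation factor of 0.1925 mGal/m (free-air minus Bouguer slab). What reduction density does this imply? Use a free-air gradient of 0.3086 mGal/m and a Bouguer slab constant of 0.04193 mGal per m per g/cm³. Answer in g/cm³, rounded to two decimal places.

0.1925 = 0.3086 − 0.04193 × ρ
ρ = (0.3086 − 0.1925) / 0.04193 = 2.77 g/cm³

2.77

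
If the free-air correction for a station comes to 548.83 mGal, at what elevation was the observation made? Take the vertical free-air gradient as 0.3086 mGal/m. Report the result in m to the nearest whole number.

1778

h = 548.83 / 0.3086 = 1778.45 m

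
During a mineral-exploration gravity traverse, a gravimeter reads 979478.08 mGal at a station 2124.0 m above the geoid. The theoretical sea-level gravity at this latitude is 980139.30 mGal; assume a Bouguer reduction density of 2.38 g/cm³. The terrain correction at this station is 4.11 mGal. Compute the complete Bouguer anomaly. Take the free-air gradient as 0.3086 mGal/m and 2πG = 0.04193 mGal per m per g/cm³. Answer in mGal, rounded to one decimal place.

-213.6

Free-air correction = 0.3086 × 2124.0 = 655.47 mGal
Free-air anomaly = 979478.08 − 980139.30 + (655.47) = -5.75 mGal
Bouguer slab correction = 0.04193 × 2.38 × 2124.0 = 211.96 mGal
Simple Bouguer anomaly = -5.75 − (211.96) = -217.71 mGal
Complete Bouguer anomaly = -217.71 + 4.11 = -213.60 mGal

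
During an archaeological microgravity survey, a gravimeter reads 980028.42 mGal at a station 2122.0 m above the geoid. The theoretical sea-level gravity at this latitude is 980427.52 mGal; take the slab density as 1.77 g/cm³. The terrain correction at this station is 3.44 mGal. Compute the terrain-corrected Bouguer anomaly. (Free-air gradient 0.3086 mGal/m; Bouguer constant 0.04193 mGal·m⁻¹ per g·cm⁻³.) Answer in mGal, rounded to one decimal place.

Free-air correction = 0.3086 × 2122.0 = 654.85 mGal
Free-air anomaly = 980028.42 − 980427.52 + (654.85) = 255.75 mGal
Bouguer slab correction = 0.04193 × 1.77 × 2122.0 = 157.49 mGal
Simple Bouguer anomaly = 255.75 − (157.49) = 98.26 mGal
Complete Bouguer anomaly = 98.26 + 3.44 = 101.70 mGal

101.7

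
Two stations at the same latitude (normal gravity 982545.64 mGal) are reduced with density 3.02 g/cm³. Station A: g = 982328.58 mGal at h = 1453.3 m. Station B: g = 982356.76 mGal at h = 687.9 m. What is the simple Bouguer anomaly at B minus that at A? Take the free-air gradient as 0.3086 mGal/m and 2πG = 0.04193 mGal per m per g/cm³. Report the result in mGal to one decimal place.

-111.1

Δg_SB(A) = 982328.58 − 982545.64 + 0.3086×1453.3 − 0.04193×3.02×1453.3 = 47.40 mGal
Δg_SB(B) = 982356.76 − 982545.64 + 0.3086×687.9 − 0.04193×3.02×687.9 = -63.70 mGal
Difference = -63.70 − (47.40) = -111.10 mGal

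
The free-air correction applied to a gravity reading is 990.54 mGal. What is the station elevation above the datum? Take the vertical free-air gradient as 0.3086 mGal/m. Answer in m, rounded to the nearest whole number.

h = 990.54 / 0.3086 = 3209.79 m

3210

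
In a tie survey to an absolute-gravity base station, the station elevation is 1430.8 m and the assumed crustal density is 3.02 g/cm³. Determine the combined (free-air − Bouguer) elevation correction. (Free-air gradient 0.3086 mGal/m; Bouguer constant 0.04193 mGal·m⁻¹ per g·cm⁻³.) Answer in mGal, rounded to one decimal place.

Combined gradient = 0.3086 − 0.04193 × 3.02 = 0.1819714 mGal/m
Combined elevation correction = 0.1819714 × 1430.8 = 260.4 mGal

260.4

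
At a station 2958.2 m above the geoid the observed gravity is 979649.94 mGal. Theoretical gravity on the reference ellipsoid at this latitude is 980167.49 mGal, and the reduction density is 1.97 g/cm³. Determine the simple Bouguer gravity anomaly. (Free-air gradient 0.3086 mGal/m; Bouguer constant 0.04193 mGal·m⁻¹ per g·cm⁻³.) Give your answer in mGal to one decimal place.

151.0

Free-air correction = 0.3086 × 2958.2 = 912.90 mGal
Free-air anomaly = 979649.94 − 980167.49 + (912.90) = 395.35 mGal
Bouguer slab correction = 0.04193 × 1.97 × 2958.2 = 244.35 mGal
Simple Bouguer anomaly = 395.35 − (244.35) = 151.00 mGal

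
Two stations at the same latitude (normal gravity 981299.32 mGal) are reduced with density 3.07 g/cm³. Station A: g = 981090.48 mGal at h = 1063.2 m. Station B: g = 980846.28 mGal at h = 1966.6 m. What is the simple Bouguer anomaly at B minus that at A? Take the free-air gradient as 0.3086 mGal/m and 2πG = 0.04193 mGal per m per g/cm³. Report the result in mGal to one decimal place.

Δg_SB(A) = 981090.48 − 981299.32 + 0.3086×1063.2 − 0.04193×3.07×1063.2 = -17.60 mGal
Δg_SB(B) = 980846.28 − 981299.32 + 0.3086×1966.6 − 0.04193×3.07×1966.6 = -99.30 mGal
Difference = -99.30 − (-17.60) = -81.70 mGal

-81.7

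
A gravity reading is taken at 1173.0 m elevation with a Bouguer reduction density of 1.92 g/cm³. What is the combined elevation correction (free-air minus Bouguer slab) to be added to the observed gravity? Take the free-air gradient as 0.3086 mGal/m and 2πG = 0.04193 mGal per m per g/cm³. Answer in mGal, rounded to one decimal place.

Combined gradient = 0.3086 − 0.04193 × 1.92 = 0.2280944 mGal/m
Combined elevation correction = 0.2280944 × 1173.0 = 267.6 mGal

267.6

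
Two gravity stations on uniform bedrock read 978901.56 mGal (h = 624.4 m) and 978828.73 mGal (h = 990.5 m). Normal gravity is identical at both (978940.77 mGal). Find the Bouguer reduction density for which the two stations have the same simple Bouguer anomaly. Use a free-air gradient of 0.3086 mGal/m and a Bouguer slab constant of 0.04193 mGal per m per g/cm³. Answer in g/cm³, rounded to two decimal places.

2.62

Δg_obs = 978828.73 − 978901.56 = -72.83 mGal over Δh = 990.5 − 624.4 = 366.1 m
Equal Bouguer anomalies ⇒ Δg_obs + (0.3086 − 0.04193ρ)·Δh = 0
0.3086 − 0.04193ρ = −Δg_obs/Δh = 0.19893
ρ = (0.3086 − 0.19893) / 0.04193 = 2.62 g/cm³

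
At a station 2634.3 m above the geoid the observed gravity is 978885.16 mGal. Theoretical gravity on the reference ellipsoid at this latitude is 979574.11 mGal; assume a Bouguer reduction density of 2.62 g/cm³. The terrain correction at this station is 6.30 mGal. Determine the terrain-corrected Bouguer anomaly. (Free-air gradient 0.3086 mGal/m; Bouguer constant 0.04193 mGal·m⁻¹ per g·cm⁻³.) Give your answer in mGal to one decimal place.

Free-air correction = 0.3086 × 2634.3 = 812.94 mGal
Free-air anomaly = 978885.16 − 979574.11 + (812.94) = 123.99 mGal
Bouguer slab correction = 0.04193 × 2.62 × 2634.3 = 289.40 mGal
Simple Bouguer anomaly = 123.99 − (289.40) = -165.41 mGal
Complete Bouguer anomaly = -165.41 + 6.30 = -159.11 mGal

-159.1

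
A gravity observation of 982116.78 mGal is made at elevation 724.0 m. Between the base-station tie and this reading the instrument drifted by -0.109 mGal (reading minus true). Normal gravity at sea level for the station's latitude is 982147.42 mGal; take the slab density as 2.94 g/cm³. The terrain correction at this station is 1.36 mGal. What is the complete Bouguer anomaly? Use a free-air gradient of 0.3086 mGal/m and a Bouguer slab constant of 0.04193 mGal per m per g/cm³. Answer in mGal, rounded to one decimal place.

105.0

Drift-corrected reading = 982116.78 − (-0.109) = 982116.889 mGal
Free-air correction = 0.3086 × 724.0 = 223.43 mGal
Free-air anomaly = 982116.889 − 982147.42 + (223.43) = 192.899 mGal
Bouguer slab correction = 0.04193 × 2.94 × 724.0 = 89.25 mGal
Simple Bouguer anomaly = 192.899 − (89.25) = 103.649 mGal
Complete Bouguer anomaly = 103.649 + 1.36 = 105.009 mGal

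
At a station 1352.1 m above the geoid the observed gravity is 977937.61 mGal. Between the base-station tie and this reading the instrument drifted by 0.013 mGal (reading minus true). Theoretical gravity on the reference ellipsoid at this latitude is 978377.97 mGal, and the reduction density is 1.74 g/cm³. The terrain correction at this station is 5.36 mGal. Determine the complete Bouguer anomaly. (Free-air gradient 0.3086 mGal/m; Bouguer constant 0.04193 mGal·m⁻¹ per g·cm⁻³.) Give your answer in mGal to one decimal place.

-116.4

Drift-corrected reading = 977937.61 − (0.013) = 977937.597 mGal
Free-air correction = 0.3086 × 1352.1 = 417.26 mGal
Free-air anomaly = 977937.597 − 978377.97 + (417.26) = -23.113 mGal
Bouguer slab correction = 0.04193 × 1.74 × 1352.1 = 98.65 mGal
Simple Bouguer anomaly = -23.113 − (98.65) = -121.763 mGal
Complete Bouguer anomaly = -121.763 + 5.36 = -116.403 mGal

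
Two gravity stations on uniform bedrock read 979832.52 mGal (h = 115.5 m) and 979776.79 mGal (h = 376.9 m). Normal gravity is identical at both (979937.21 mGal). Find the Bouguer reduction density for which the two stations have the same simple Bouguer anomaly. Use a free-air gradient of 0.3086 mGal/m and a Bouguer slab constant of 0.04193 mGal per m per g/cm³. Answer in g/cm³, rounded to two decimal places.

Δg_obs = 979776.79 − 979832.52 = -55.73 mGal over Δh = 376.9 − 115.5 = 261.4 m
Equal Bouguer anomalies ⇒ Δg_obs + (0.3086 − 0.04193ρ)·Δh = 0
0.3086 − 0.04193ρ = −Δg_obs/Δh = 0.21320
ρ = (0.3086 − 0.21320) / 0.04193 = 2.28 g/cm³

2.28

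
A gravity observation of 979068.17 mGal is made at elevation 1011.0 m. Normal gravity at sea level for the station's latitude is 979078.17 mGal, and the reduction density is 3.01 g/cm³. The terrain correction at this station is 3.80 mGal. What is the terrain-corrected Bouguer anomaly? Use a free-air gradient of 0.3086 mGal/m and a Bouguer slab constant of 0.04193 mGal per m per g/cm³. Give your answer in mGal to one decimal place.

178.2

Free-air correction = 0.3086 × 1011.0 = 311.99 mGal
Free-air anomaly = 979068.17 − 979078.17 + (311.99) = 301.99 mGal
Bouguer slab correction = 0.04193 × 3.01 × 1011.0 = 127.60 mGal
Simple Bouguer anomaly = 301.99 − (127.60) = 174.39 mGal
Complete Bouguer anomaly = 174.39 + 3.80 = 178.19 mGal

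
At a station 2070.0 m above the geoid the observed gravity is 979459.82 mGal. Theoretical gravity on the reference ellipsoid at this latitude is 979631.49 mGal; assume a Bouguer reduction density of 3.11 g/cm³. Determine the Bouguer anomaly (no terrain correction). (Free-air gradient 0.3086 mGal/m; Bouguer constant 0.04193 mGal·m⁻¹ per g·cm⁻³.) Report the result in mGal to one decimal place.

Free-air correction = 0.3086 × 2070.0 = 638.80 mGal
Free-air anomaly = 979459.82 − 979631.49 + (638.80) = 467.13 mGal
Bouguer slab correction = 0.04193 × 3.11 × 2070.0 = 269.93 mGal
Simple Bouguer anomaly = 467.13 − (269.93) = 197.20 mGal

197.2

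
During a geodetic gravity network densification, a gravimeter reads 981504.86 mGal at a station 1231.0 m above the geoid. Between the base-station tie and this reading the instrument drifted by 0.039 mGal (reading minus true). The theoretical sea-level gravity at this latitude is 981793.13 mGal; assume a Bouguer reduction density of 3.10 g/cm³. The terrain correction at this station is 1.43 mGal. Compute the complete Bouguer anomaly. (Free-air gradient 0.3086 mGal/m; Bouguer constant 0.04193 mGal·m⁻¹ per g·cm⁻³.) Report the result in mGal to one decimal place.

Drift-corrected reading = 981504.86 − (0.039) = 981504.821 mGal
Free-air correction = 0.3086 × 1231.0 = 379.89 mGal
Free-air anomaly = 981504.821 − 981793.13 + (379.89) = 91.581 mGal
Bouguer slab correction = 0.04193 × 3.10 × 1231.0 = 160.01 mGal
Simple Bouguer anomaly = 91.581 − (160.01) = -68.429 mGal
Complete Bouguer anomaly = -68.429 + 1.43 = -66.999 mGal

-67.0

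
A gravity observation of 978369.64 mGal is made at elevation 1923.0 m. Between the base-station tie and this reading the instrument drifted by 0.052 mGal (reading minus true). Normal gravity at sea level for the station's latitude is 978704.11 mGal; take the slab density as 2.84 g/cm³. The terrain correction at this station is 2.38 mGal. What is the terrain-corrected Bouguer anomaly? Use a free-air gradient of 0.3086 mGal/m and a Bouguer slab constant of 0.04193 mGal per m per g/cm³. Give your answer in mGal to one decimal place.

32.3

Drift-corrected reading = 978369.64 − (0.052) = 978369.588 mGal
Free-air correction = 0.3086 × 1923.0 = 593.44 mGal
Free-air anomaly = 978369.588 − 978704.11 + (593.44) = 258.918 mGal
Bouguer slab correction = 0.04193 × 2.84 × 1923.0 = 228.99 mGal
Simple Bouguer anomaly = 258.918 − (228.99) = 29.928 mGal
Complete Bouguer anomaly = 29.928 + 2.38 = 32.308 mGal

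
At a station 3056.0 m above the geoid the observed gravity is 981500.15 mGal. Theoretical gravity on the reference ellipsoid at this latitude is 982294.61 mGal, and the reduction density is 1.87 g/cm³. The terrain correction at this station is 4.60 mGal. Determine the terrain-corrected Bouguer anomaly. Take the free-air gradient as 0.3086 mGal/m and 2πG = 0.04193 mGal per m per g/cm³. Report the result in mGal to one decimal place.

-86.4

Free-air correction = 0.3086 × 3056.0 = 943.08 mGal
Free-air anomaly = 981500.15 − 982294.61 + (943.08) = 148.62 mGal
Bouguer slab correction = 0.04193 × 1.87 × 3056.0 = 239.62 mGal
Simple Bouguer anomaly = 148.62 − (239.62) = -91.00 mGal
Complete Bouguer anomaly = -91.00 + 4.60 = -86.40 mGal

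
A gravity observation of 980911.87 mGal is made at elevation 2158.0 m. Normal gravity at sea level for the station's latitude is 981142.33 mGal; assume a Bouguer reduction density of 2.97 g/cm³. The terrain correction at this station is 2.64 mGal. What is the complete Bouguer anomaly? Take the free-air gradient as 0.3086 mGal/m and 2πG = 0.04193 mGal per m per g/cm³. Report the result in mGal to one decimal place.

169.4

Free-air correction = 0.3086 × 2158.0 = 665.96 mGal
Free-air anomaly = 980911.87 − 981142.33 + (665.96) = 435.50 mGal
Bouguer slab correction = 0.04193 × 2.97 × 2158.0 = 268.74 mGal
Simple Bouguer anomaly = 435.50 − (268.74) = 166.76 mGal
Complete Bouguer anomaly = 166.76 + 2.64 = 169.40 mGal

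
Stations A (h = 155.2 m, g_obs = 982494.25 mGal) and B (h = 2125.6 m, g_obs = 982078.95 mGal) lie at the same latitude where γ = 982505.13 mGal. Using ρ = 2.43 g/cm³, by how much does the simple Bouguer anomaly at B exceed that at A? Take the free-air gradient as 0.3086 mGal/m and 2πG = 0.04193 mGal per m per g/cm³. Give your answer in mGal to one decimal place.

-8.0

Δg_SB(A) = 982494.25 − 982505.13 + 0.3086×155.2 − 0.04193×2.43×155.2 = 21.20 mGal
Δg_SB(B) = 982078.95 − 982505.13 + 0.3086×2125.6 − 0.04193×2.43×2125.6 = 13.20 mGal
Difference = 13.20 − (21.20) = -8.00 mGal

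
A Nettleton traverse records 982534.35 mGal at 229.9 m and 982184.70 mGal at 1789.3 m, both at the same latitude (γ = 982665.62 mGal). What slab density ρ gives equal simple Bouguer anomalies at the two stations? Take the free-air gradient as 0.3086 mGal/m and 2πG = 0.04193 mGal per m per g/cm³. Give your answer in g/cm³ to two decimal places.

Δg_obs = 982184.70 − 982534.35 = -349.65 mGal over Δh = 1789.3 − 229.9 = 1559.4 m
Equal Bouguer anomalies ⇒ Δg_obs + (0.3086 − 0.04193ρ)·Δh = 0
0.3086 − 0.04193ρ = −Δg_obs/Δh = 0.22422
ρ = (0.3086 − 0.22422) / 0.04193 = 2.01 g/cm³

2.01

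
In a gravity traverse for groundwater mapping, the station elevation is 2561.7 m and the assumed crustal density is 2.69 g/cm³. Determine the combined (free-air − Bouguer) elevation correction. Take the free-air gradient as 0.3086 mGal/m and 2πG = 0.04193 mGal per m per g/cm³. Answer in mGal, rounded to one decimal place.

501.6

Combined gradient = 0.3086 − 0.04193 × 2.69 = 0.1958083 mGal/m
Combined elevation correction = 0.1958083 × 2561.7 = 501.6 mGal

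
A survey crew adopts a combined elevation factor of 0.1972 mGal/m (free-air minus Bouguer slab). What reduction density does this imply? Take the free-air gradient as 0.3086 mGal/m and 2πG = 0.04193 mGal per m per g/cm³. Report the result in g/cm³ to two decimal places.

2.66

0.1972 = 0.3086 − 0.04193 × ρ
ρ = (0.3086 − 0.1972) / 0.04193 = 2.66 g/cm³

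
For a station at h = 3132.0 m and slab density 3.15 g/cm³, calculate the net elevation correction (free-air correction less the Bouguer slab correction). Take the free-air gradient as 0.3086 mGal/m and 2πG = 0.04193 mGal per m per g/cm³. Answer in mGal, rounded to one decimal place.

552.9

Combined gradient = 0.3086 − 0.04193 × 3.15 = 0.1765205 mGal/m
Combined elevation correction = 0.1765205 × 3132.0 = 552.9 mGal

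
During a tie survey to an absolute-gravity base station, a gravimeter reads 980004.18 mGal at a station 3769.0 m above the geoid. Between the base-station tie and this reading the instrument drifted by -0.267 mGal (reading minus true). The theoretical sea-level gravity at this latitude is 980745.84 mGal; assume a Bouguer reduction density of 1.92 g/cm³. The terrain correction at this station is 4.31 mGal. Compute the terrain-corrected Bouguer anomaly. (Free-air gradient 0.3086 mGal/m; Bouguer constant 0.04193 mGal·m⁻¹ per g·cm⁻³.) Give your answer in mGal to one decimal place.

Drift-corrected reading = 980004.18 − (-0.267) = 980004.447 mGal
Free-air correction = 0.3086 × 3769.0 = 1163.11 mGal
Free-air anomaly = 980004.447 − 980745.84 + (1163.11) = 421.717 mGal
Bouguer slab correction = 0.04193 × 1.92 × 3769.0 = 303.43 mGal
Simple Bouguer anomaly = 421.717 − (303.43) = 118.287 mGal
Complete Bouguer anomaly = 118.287 + 4.31 = 122.597 mGal

122.6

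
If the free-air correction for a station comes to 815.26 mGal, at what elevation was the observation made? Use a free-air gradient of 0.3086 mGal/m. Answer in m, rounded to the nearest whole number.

2642

h = 815.26 / 0.3086 = 2641.80 m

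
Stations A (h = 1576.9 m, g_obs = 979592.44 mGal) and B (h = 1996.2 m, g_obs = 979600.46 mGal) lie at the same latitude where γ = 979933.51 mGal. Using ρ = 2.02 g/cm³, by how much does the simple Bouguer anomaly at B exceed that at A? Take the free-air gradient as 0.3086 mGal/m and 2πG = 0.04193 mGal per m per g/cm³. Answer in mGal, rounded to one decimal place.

Δg_SB(A) = 979592.44 − 979933.51 + 0.3086×1576.9 − 0.04193×2.02×1576.9 = 12.00 mGal
Δg_SB(B) = 979600.46 − 979933.51 + 0.3086×1996.2 − 0.04193×2.02×1996.2 = 113.90 mGal
Difference = 113.90 − (12.00) = 101.90 mGal

101.9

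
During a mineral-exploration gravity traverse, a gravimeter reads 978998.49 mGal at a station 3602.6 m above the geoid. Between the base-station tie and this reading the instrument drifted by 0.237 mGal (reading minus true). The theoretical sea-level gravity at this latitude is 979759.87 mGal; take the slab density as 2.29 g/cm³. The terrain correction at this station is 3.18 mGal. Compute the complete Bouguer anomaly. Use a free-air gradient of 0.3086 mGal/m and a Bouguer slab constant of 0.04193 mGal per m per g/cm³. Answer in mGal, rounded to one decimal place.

7.4

Drift-corrected reading = 978998.49 − (0.237) = 978998.253 mGal
Free-air correction = 0.3086 × 3602.6 = 1111.76 mGal
Free-air anomaly = 978998.253 − 979759.87 + (1111.76) = 350.143 mGal
Bouguer slab correction = 0.04193 × 2.29 × 3602.6 = 345.92 mGal
Simple Bouguer anomaly = 350.143 − (345.92) = 4.223 mGal
Complete Bouguer anomaly = 4.223 + 3.18 = 7.403 mGal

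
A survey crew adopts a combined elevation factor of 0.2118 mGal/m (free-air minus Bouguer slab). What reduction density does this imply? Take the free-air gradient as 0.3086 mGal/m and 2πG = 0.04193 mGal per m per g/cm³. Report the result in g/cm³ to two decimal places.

2.31

0.2118 = 0.3086 − 0.04193 × ρ
ρ = (0.3086 − 0.2118) / 0.04193 = 2.31 g/cm³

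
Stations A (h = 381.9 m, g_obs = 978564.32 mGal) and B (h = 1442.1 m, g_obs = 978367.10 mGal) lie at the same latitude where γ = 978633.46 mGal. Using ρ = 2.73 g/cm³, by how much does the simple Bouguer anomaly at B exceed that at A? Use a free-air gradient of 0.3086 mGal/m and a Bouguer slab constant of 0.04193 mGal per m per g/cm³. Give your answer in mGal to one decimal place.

8.6

Δg_SB(A) = 978564.32 − 978633.46 + 0.3086×381.9 − 0.04193×2.73×381.9 = 5.00 mGal
Δg_SB(B) = 978367.10 − 978633.46 + 0.3086×1442.1 − 0.04193×2.73×1442.1 = 13.60 mGal
Difference = 13.60 − (5.00) = 8.60 mGal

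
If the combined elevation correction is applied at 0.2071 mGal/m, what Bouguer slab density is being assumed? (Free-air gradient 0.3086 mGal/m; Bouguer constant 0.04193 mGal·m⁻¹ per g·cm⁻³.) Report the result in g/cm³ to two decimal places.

0.2071 = 0.3086 − 0.04193 × ρ
ρ = (0.3086 − 0.2071) / 0.04193 = 2.42 g/cm³

2.42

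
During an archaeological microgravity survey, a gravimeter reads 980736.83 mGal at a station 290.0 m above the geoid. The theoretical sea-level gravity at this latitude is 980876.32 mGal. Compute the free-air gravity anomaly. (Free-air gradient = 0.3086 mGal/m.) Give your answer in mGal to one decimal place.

Free-air correction = 0.3086 × 290.0 = 89.49 mGal
Free-air anomaly = 980736.83 − 980876.32 + (89.49) = -50.00 mGal

-50.0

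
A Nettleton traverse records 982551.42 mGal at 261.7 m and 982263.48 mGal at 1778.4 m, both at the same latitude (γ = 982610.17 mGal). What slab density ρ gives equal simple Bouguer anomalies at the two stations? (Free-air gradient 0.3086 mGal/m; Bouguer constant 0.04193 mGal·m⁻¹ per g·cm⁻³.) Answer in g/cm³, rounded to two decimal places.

Δg_obs = 982263.48 − 982551.42 = -287.94 mGal over Δh = 1778.4 − 261.7 = 1516.7 m
Equal Bouguer anomalies ⇒ Δg_obs + (0.3086 − 0.04193ρ)·Δh = 0
0.3086 − 0.04193ρ = −Δg_obs/Δh = 0.18985
ρ = (0.3086 − 0.18985) / 0.04193 = 2.83 g/cm³

2.83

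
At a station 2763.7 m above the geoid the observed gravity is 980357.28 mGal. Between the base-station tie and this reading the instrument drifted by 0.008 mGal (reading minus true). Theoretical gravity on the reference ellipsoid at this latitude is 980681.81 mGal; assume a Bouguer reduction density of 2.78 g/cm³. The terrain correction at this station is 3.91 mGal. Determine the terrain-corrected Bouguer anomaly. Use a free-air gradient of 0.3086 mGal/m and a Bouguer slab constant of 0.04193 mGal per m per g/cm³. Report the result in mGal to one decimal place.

Drift-corrected reading = 980357.28 − (0.008) = 980357.272 mGal
Free-air correction = 0.3086 × 2763.7 = 852.88 mGal
Free-air anomaly = 980357.272 − 980681.81 + (852.88) = 528.342 mGal
Bouguer slab correction = 0.04193 × 2.78 × 2763.7 = 322.15 mGal
Simple Bouguer anomaly = 528.342 − (322.15) = 206.192 mGal
Complete Bouguer anomaly = 206.192 + 3.91 = 210.102 mGal

210.1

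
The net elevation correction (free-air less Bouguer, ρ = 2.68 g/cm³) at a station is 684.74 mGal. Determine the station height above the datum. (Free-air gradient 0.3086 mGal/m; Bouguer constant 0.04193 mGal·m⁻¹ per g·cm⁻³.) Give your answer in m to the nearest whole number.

Combined gradient = 0.3086 − 0.04193 × 2.68 = 0.1962276 mGal/m
h = 684.74 / 0.1962276 = 3489.52 m

3490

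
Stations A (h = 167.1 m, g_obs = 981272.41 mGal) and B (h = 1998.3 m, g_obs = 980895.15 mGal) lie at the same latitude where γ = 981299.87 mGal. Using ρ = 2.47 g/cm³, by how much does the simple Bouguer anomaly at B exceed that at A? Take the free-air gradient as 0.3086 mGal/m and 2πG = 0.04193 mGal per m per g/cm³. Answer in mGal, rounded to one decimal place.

-1.8

Δg_SB(A) = 981272.41 − 981299.87 + 0.3086×167.1 − 0.04193×2.47×167.1 = 6.80 mGal
Δg_SB(B) = 980895.15 − 981299.87 + 0.3086×1998.3 − 0.04193×2.47×1998.3 = 5.00 mGal
Difference = 5.00 − (6.80) = -1.80 mGal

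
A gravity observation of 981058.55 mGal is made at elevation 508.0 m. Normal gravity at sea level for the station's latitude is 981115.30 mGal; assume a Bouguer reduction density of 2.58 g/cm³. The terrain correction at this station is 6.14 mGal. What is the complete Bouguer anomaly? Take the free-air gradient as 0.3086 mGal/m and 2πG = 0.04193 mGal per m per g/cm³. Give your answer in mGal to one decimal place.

51.2

Free-air correction = 0.3086 × 508.0 = 156.77 mGal
Free-air anomaly = 981058.55 − 981115.30 + (156.77) = 100.02 mGal
Bouguer slab correction = 0.04193 × 2.58 × 508.0 = 54.96 mGal
Simple Bouguer anomaly = 100.02 − (54.96) = 45.06 mGal
Complete Bouguer anomaly = 45.06 + 6.14 = 51.20 mGal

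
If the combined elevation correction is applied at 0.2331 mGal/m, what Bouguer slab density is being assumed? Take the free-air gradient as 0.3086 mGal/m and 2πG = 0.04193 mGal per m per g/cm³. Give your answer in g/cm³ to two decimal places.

1.80

0.2331 = 0.3086 − 0.04193 × ρ
ρ = (0.3086 − 0.2331) / 0.04193 = 1.80 g/cm³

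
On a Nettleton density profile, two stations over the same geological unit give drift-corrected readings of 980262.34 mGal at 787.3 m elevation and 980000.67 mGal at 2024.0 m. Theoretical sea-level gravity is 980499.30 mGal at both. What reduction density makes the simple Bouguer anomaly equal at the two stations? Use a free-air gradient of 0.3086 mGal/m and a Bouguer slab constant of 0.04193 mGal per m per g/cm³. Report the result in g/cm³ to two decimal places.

2.31

Δg_obs = 980000.67 − 980262.34 = -261.67 mGal over Δh = 2024.0 − 787.3 = 1236.7 m
Equal Bouguer anomalies ⇒ Δg_obs + (0.3086 − 0.04193ρ)·Δh = 0
0.3086 − 0.04193ρ = −Δg_obs/Δh = 0.21159
ρ = (0.3086 − 0.21159) / 0.04193 = 2.31 g/cm³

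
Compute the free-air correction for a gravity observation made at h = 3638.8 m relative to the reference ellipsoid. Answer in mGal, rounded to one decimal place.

Free-air correction = 0.3086 × 3638.8 = 1122.9 mGal

1122.9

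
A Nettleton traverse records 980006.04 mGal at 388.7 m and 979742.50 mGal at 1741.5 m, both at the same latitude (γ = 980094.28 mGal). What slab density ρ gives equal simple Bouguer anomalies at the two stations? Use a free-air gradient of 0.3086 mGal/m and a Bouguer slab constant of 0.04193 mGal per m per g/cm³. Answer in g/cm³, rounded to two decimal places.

Δg_obs = 979742.50 − 980006.04 = -263.54 mGal over Δh = 1741.5 − 388.7 = 1352.8 m
Equal Bouguer anomalies ⇒ Δg_obs + (0.3086 − 0.04193ρ)·Δh = 0
0.3086 − 0.04193ρ = −Δg_obs/Δh = 0.19481
ρ = (0.3086 − 0.19481) / 0.04193 = 2.71 g/cm³

2.71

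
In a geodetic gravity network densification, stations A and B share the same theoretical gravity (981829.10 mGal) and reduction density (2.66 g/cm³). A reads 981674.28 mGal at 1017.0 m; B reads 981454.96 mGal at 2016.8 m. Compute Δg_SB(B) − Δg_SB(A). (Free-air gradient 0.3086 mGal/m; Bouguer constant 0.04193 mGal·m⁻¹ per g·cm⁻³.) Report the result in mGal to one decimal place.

-22.3

Δg_SB(A) = 981674.28 − 981829.10 + 0.3086×1017.0 − 0.04193×2.66×1017.0 = 45.60 mGal
Δg_SB(B) = 981454.96 − 981829.10 + 0.3086×2016.8 − 0.04193×2.66×2016.8 = 23.30 mGal
Difference = 23.30 − (45.60) = -22.30 mGal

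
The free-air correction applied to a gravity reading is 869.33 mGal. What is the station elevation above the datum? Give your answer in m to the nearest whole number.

h = 869.33 / 0.3086 = 2817.01 m

2817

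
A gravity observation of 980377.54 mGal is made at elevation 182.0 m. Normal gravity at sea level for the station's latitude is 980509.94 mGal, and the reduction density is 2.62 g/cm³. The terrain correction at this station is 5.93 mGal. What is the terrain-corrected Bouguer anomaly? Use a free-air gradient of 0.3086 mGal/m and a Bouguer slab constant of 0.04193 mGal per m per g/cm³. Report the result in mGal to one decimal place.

-90.3

Free-air correction = 0.3086 × 182.0 = 56.17 mGal
Free-air anomaly = 980377.54 − 980509.94 + (56.17) = -76.23 mGal
Bouguer slab correction = 0.04193 × 2.62 × 182.0 = 19.99 mGal
Simple Bouguer anomaly = -76.23 − (19.99) = -96.22 mGal
Complete Bouguer anomaly = -96.22 + 5.93 = -90.29 mGal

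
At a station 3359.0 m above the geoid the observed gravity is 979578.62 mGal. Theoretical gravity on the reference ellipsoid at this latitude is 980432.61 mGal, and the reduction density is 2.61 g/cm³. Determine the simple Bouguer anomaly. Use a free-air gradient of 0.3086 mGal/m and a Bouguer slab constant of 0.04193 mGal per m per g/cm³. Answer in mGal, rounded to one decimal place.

Free-air correction = 0.3086 × 3359.0 = 1036.59 mGal
Free-air anomaly = 979578.62 − 980432.61 + (1036.59) = 182.60 mGal
Bouguer slab correction = 0.04193 × 2.61 × 3359.0 = 367.60 mGal
Simple Bouguer anomaly = 182.60 − (367.60) = -185.00 mGal

-185.0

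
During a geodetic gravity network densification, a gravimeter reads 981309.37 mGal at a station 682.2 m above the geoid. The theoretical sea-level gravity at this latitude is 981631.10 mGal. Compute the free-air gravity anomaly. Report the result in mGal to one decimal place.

Free-air correction = 0.3086 × 682.2 = 210.53 mGal
Free-air anomaly = 981309.37 − 981631.10 + (210.53) = -111.20 mGal

-111.2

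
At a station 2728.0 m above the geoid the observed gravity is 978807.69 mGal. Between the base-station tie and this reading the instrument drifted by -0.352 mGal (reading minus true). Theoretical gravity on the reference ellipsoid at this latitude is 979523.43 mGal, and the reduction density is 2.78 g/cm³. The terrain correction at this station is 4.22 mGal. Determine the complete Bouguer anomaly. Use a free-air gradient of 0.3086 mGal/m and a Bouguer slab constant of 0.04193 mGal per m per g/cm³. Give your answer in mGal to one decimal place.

-187.3

Drift-corrected reading = 978807.69 − (-0.352) = 978808.042 mGal
Free-air correction = 0.3086 × 2728.0 = 841.86 mGal
Free-air anomaly = 978808.042 − 979523.43 + (841.86) = 126.472 mGal
Bouguer slab correction = 0.04193 × 2.78 × 2728.0 = 317.99 mGal
Simple Bouguer anomaly = 126.472 − (317.99) = -191.518 mGal
Complete Bouguer anomaly = -191.518 + 4.22 = -187.298 mGal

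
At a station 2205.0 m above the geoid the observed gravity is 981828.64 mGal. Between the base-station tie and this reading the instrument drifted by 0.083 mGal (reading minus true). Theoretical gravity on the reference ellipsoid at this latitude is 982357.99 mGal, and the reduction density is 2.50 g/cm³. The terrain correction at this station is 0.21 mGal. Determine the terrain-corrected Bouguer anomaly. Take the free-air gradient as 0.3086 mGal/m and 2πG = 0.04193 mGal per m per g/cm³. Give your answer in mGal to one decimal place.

Drift-corrected reading = 981828.64 − (0.083) = 981828.557 mGal
Free-air correction = 0.3086 × 2205.0 = 680.46 mGal
Free-air anomaly = 981828.557 − 982357.99 + (680.46) = 151.027 mGal
Bouguer slab correction = 0.04193 × 2.50 × 2205.0 = 231.14 mGal
Simple Bouguer anomaly = 151.027 − (231.14) = -80.113 mGal
Complete Bouguer anomaly = -80.113 + 0.21 = -79.903 mGal

-79.9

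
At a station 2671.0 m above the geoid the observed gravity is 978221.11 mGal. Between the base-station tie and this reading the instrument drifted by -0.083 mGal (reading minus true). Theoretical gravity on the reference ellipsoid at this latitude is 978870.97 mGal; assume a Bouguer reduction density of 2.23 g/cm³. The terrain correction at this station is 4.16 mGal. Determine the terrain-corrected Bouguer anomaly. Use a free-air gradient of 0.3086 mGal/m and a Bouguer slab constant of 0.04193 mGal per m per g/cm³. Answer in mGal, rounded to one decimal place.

Drift-corrected reading = 978221.11 − (-0.083) = 978221.193 mGal
Free-air correction = 0.3086 × 2671.0 = 824.27 mGal
Free-air anomaly = 978221.193 − 978870.97 + (824.27) = 174.493 mGal
Bouguer slab correction = 0.04193 × 2.23 × 2671.0 = 249.75 mGal
Simple Bouguer anomaly = 174.493 − (249.75) = -75.257 mGal
Complete Bouguer anomaly = -75.257 + 4.16 = -71.097 mGal

-71.1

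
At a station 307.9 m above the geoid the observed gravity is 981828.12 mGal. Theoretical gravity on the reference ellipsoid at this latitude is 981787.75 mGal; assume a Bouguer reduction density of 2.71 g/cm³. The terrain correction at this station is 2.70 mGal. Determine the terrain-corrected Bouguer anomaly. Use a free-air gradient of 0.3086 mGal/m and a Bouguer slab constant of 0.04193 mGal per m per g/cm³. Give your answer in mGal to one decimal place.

103.1

Free-air correction = 0.3086 × 307.9 = 95.02 mGal
Free-air anomaly = 981828.12 − 981787.75 + (95.02) = 135.39 mGal
Bouguer slab correction = 0.04193 × 2.71 × 307.9 = 34.99 mGal
Simple Bouguer anomaly = 135.39 − (34.99) = 100.40 mGal
Complete Bouguer anomaly = 100.40 + 2.70 = 103.10 mGal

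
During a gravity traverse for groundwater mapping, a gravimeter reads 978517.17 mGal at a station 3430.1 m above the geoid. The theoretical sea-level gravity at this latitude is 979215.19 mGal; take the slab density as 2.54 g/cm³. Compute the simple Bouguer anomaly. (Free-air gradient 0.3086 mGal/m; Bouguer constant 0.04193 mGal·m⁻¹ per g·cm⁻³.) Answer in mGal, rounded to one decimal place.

-4.8

Free-air correction = 0.3086 × 3430.1 = 1058.53 mGal
Free-air anomaly = 978517.17 − 979215.19 + (1058.53) = 360.51 mGal
Bouguer slab correction = 0.04193 × 2.54 × 3430.1 = 365.31 mGal
Simple Bouguer anomaly = 360.51 − (365.31) = -4.80 mGal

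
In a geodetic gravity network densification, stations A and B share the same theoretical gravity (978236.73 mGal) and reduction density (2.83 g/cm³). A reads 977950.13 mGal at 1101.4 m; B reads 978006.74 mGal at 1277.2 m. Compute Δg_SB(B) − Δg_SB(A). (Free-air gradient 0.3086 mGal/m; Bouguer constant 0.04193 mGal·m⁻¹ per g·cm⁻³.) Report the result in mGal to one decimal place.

Δg_SB(A) = 977950.13 − 978236.73 + 0.3086×1101.4 − 0.04193×2.83×1101.4 = -77.40 mGal
Δg_SB(B) = 978006.74 − 978236.73 + 0.3086×1277.2 − 0.04193×2.83×1277.2 = 12.60 mGal
Difference = 12.60 − (-77.40) = 90.00 mGal

90.0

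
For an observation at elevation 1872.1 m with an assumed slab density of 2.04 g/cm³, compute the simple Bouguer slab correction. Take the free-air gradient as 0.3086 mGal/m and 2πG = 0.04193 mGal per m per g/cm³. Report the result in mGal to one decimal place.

160.1

Bouguer slab correction = 0.04193 × 2.04 × 1872.1 = 160.1 mGal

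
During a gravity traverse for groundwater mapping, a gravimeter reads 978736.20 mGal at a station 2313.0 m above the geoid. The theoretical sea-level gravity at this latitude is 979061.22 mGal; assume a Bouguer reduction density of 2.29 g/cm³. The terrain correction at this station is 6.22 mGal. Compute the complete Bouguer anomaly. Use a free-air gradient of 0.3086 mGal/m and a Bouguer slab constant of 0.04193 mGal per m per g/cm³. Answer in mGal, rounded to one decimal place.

Free-air correction = 0.3086 × 2313.0 = 713.79 mGal
Free-air anomaly = 978736.20 − 979061.22 + (713.79) = 388.77 mGal
Bouguer slab correction = 0.04193 × 2.29 × 2313.0 = 222.09 mGal
Simple Bouguer anomaly = 388.77 − (222.09) = 166.68 mGal
Complete Bouguer anomaly = 166.68 + 6.22 = 172.90 mGal

172.9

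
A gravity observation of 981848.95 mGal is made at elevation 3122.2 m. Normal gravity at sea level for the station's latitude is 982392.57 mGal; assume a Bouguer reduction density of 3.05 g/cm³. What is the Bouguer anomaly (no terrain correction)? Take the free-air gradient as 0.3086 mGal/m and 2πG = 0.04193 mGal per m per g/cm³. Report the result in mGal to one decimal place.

20.6

Free-air correction = 0.3086 × 3122.2 = 963.51 mGal
Free-air anomaly = 981848.95 − 982392.57 + (963.51) = 419.89 mGal
Bouguer slab correction = 0.04193 × 3.05 × 3122.2 = 399.29 mGal
Simple Bouguer anomaly = 419.89 − (399.29) = 20.60 mGal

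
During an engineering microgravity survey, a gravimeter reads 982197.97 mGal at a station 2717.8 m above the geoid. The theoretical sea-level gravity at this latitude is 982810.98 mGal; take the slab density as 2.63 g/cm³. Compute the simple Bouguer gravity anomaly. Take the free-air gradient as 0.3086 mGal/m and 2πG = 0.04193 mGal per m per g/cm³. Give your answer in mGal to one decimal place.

-74.0

Free-air correction = 0.3086 × 2717.8 = 838.71 mGal
Free-air anomaly = 982197.97 − 982810.98 + (838.71) = 225.70 mGal
Bouguer slab correction = 0.04193 × 2.63 × 2717.8 = 299.71 mGal
Simple Bouguer anomaly = 225.70 − (299.71) = -74.01 mGal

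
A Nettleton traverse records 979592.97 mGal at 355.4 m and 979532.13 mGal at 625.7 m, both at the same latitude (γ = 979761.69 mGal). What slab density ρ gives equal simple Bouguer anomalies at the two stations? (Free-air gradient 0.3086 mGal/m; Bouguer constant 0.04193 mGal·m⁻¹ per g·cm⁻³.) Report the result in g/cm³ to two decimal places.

Δg_obs = 979532.13 − 979592.97 = -60.84 mGal over Δh = 625.7 − 355.4 = 270.3 m
Equal Bouguer anomalies ⇒ Δg_obs + (0.3086 − 0.04193ρ)·Δh = 0
0.3086 − 0.04193ρ = −Δg_obs/Δh = 0.22508
ρ = (0.3086 − 0.22508) / 0.04193 = 1.99 g/cm³

1.99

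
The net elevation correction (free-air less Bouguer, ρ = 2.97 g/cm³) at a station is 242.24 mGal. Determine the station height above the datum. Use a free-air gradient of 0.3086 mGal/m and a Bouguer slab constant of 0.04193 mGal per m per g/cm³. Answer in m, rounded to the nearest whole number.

Combined gradient = 0.3086 − 0.04193 × 2.97 = 0.1840679 mGal/m
h = 242.24 / 0.1840679 = 1316.04 m

1316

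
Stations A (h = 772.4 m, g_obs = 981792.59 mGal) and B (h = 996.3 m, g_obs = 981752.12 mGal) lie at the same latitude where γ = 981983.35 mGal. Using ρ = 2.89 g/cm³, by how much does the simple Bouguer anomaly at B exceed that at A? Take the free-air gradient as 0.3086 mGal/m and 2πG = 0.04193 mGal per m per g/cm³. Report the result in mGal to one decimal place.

1.5

Δg_SB(A) = 981792.59 − 981983.35 + 0.3086×772.4 − 0.04193×2.89×772.4 = -46.00 mGal
Δg_SB(B) = 981752.12 − 981983.35 + 0.3086×996.3 − 0.04193×2.89×996.3 = -44.50 mGal
Difference = -44.50 − (-46.00) = 1.50 mGal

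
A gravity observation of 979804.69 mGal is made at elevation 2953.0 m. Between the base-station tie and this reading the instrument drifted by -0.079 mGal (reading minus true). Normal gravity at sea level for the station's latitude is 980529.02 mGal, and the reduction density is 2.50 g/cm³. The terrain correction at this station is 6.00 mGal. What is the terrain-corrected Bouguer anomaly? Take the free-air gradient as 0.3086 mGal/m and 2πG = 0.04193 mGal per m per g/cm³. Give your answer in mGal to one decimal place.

-116.5

Drift-corrected reading = 979804.69 − (-0.079) = 979804.769 mGal
Free-air correction = 0.3086 × 2953.0 = 911.30 mGal
Free-air anomaly = 979804.769 − 980529.02 + (911.30) = 187.049 mGal
Bouguer slab correction = 0.04193 × 2.50 × 2953.0 = 309.55 mGal
Simple Bouguer anomaly = 187.049 − (309.55) = -122.501 mGal
Complete Bouguer anomaly = -122.501 + 6.00 = -116.501 mGal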